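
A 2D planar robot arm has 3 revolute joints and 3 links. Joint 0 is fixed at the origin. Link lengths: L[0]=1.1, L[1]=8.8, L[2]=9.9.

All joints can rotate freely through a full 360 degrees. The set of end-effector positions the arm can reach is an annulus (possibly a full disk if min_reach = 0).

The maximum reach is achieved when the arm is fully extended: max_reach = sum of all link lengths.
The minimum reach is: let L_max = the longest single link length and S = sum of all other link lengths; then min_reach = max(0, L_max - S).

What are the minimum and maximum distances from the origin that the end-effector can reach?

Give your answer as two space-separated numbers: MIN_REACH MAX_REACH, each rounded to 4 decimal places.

Answer: 0.0000 19.8000

Derivation:
Link lengths: [1.1, 8.8, 9.9]
max_reach = 1.1 + 8.8 + 9.9 = 19.8
L_max = max([1.1, 8.8, 9.9]) = 9.9
S (sum of others) = 19.8 - 9.9 = 9.9
min_reach = max(0, 9.9 - 9.9) = max(0, 0) = 0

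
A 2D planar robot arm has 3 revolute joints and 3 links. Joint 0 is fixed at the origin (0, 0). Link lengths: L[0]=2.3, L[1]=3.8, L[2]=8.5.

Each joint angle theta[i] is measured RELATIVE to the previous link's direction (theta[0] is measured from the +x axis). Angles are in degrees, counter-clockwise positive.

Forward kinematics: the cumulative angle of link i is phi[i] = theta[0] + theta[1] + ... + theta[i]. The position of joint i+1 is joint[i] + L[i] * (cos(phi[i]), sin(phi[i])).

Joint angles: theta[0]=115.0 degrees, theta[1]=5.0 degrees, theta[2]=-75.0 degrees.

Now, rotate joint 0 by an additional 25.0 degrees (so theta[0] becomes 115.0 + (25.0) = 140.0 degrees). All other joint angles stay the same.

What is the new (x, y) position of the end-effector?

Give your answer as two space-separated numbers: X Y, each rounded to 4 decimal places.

joint[0] = (0.0000, 0.0000)  (base)
link 0: phi[0] = 140 = 140 deg
  cos(140 deg) = -0.7660, sin(140 deg) = 0.6428
  joint[1] = (0.0000, 0.0000) + 2.3 * (-0.7660, 0.6428) = (0.0000 + -1.7619, 0.0000 + 1.4784) = (-1.7619, 1.4784)
link 1: phi[1] = 140 + 5 = 145 deg
  cos(145 deg) = -0.8192, sin(145 deg) = 0.5736
  joint[2] = (-1.7619, 1.4784) + 3.8 * (-0.8192, 0.5736) = (-1.7619 + -3.1128, 1.4784 + 2.1796) = (-4.8747, 3.6580)
link 2: phi[2] = 140 + 5 + -75 = 70 deg
  cos(70 deg) = 0.3420, sin(70 deg) = 0.9397
  joint[3] = (-4.8747, 3.6580) + 8.5 * (0.3420, 0.9397) = (-4.8747 + 2.9072, 3.6580 + 7.9874) = (-1.9675, 11.6454)
End effector: (-1.9675, 11.6454)

Answer: -1.9675 11.6454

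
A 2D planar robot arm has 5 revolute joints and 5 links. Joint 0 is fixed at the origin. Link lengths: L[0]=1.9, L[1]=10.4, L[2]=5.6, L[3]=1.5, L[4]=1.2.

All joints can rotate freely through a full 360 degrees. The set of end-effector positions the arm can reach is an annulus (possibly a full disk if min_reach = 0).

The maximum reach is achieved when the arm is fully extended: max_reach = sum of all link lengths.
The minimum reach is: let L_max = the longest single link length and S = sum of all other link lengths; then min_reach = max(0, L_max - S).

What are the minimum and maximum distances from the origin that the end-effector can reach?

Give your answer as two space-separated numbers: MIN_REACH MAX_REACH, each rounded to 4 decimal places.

Link lengths: [1.9, 10.4, 5.6, 1.5, 1.2]
max_reach = 1.9 + 10.4 + 5.6 + 1.5 + 1.2 = 20.6
L_max = max([1.9, 10.4, 5.6, 1.5, 1.2]) = 10.4
S (sum of others) = 20.6 - 10.4 = 10.2
min_reach = max(0, 10.4 - 10.2) = max(0, 0.2) = 0.2

Answer: 0.2000 20.6000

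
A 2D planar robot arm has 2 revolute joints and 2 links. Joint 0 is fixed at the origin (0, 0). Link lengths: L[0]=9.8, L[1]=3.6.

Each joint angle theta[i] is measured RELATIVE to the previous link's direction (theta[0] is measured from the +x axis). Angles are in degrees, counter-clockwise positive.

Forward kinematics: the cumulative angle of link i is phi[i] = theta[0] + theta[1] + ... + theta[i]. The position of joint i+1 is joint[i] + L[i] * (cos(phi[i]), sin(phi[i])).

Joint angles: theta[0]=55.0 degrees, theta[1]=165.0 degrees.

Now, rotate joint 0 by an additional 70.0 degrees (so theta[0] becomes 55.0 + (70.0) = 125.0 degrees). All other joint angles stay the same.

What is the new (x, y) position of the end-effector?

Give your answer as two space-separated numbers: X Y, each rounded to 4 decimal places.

joint[0] = (0.0000, 0.0000)  (base)
link 0: phi[0] = 125 = 125 deg
  cos(125 deg) = -0.5736, sin(125 deg) = 0.8192
  joint[1] = (0.0000, 0.0000) + 9.8 * (-0.5736, 0.8192) = (0.0000 + -5.6210, 0.0000 + 8.0277) = (-5.6210, 8.0277)
link 1: phi[1] = 125 + 165 = 290 deg
  cos(290 deg) = 0.3420, sin(290 deg) = -0.9397
  joint[2] = (-5.6210, 8.0277) + 3.6 * (0.3420, -0.9397) = (-5.6210 + 1.2313, 8.0277 + -3.3829) = (-4.3898, 4.6448)
End effector: (-4.3898, 4.6448)

Answer: -4.3898 4.6448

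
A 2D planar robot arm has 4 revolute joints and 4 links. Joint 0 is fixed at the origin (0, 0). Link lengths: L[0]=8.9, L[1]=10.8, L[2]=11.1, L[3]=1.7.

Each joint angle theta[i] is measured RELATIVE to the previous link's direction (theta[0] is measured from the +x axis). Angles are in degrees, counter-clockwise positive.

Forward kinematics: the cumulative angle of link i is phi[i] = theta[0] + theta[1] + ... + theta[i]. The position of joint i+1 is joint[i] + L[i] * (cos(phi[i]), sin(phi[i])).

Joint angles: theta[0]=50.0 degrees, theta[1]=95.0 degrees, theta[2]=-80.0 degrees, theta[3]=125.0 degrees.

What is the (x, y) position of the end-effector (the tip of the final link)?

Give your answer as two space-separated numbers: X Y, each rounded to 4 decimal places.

Answer: -0.1091 22.7772

Derivation:
joint[0] = (0.0000, 0.0000)  (base)
link 0: phi[0] = 50 = 50 deg
  cos(50 deg) = 0.6428, sin(50 deg) = 0.7660
  joint[1] = (0.0000, 0.0000) + 8.9 * (0.6428, 0.7660) = (0.0000 + 5.7208, 0.0000 + 6.8178) = (5.7208, 6.8178)
link 1: phi[1] = 50 + 95 = 145 deg
  cos(145 deg) = -0.8192, sin(145 deg) = 0.5736
  joint[2] = (5.7208, 6.8178) + 10.8 * (-0.8192, 0.5736) = (5.7208 + -8.8468, 6.8178 + 6.1946) = (-3.1260, 13.0124)
link 2: phi[2] = 50 + 95 + -80 = 65 deg
  cos(65 deg) = 0.4226, sin(65 deg) = 0.9063
  joint[3] = (-3.1260, 13.0124) + 11.1 * (0.4226, 0.9063) = (-3.1260 + 4.6911, 13.0124 + 10.0600) = (1.5650, 23.0724)
link 3: phi[3] = 50 + 95 + -80 + 125 = 190 deg
  cos(190 deg) = -0.9848, sin(190 deg) = -0.1736
  joint[4] = (1.5650, 23.0724) + 1.7 * (-0.9848, -0.1736) = (1.5650 + -1.6742, 23.0724 + -0.2952) = (-0.1091, 22.7772)
End effector: (-0.1091, 22.7772)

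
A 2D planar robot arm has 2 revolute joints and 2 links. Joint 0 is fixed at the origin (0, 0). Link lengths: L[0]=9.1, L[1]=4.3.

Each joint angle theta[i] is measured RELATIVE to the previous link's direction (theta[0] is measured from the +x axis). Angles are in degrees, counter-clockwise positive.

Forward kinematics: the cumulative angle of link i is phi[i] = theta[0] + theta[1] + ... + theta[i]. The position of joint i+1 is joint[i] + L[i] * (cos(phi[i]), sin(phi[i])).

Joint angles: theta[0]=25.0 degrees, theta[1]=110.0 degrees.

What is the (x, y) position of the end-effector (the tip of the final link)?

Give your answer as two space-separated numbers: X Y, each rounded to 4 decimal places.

joint[0] = (0.0000, 0.0000)  (base)
link 0: phi[0] = 25 = 25 deg
  cos(25 deg) = 0.9063, sin(25 deg) = 0.4226
  joint[1] = (0.0000, 0.0000) + 9.1 * (0.9063, 0.4226) = (0.0000 + 8.2474, 0.0000 + 3.8458) = (8.2474, 3.8458)
link 1: phi[1] = 25 + 110 = 135 deg
  cos(135 deg) = -0.7071, sin(135 deg) = 0.7071
  joint[2] = (8.2474, 3.8458) + 4.3 * (-0.7071, 0.7071) = (8.2474 + -3.0406, 3.8458 + 3.0406) = (5.2068, 6.8864)
End effector: (5.2068, 6.8864)

Answer: 5.2068 6.8864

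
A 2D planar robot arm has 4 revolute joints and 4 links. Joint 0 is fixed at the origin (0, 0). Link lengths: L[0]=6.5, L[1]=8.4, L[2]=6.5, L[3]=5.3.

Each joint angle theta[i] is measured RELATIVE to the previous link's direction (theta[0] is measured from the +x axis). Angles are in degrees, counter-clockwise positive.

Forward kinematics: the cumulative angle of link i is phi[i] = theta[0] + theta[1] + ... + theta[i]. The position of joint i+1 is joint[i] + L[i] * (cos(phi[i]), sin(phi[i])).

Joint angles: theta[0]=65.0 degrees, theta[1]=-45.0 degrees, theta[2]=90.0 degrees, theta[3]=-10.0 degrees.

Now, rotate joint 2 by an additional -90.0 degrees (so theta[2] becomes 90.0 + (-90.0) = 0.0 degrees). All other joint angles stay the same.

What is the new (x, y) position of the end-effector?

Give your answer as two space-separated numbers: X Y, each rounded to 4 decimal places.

joint[0] = (0.0000, 0.0000)  (base)
link 0: phi[0] = 65 = 65 deg
  cos(65 deg) = 0.4226, sin(65 deg) = 0.9063
  joint[1] = (0.0000, 0.0000) + 6.5 * (0.4226, 0.9063) = (0.0000 + 2.7470, 0.0000 + 5.8910) = (2.7470, 5.8910)
link 1: phi[1] = 65 + -45 = 20 deg
  cos(20 deg) = 0.9397, sin(20 deg) = 0.3420
  joint[2] = (2.7470, 5.8910) + 8.4 * (0.9397, 0.3420) = (2.7470 + 7.8934, 5.8910 + 2.8730) = (10.6404, 8.7640)
link 2: phi[2] = 65 + -45 + 0 = 20 deg
  cos(20 deg) = 0.9397, sin(20 deg) = 0.3420
  joint[3] = (10.6404, 8.7640) + 6.5 * (0.9397, 0.3420) = (10.6404 + 6.1080, 8.7640 + 2.2231) = (16.7484, 10.9871)
link 3: phi[3] = 65 + -45 + 0 + -10 = 10 deg
  cos(10 deg) = 0.9848, sin(10 deg) = 0.1736
  joint[4] = (16.7484, 10.9871) + 5.3 * (0.9848, 0.1736) = (16.7484 + 5.2195, 10.9871 + 0.9203) = (21.9679, 11.9074)
End effector: (21.9679, 11.9074)

Answer: 21.9679 11.9074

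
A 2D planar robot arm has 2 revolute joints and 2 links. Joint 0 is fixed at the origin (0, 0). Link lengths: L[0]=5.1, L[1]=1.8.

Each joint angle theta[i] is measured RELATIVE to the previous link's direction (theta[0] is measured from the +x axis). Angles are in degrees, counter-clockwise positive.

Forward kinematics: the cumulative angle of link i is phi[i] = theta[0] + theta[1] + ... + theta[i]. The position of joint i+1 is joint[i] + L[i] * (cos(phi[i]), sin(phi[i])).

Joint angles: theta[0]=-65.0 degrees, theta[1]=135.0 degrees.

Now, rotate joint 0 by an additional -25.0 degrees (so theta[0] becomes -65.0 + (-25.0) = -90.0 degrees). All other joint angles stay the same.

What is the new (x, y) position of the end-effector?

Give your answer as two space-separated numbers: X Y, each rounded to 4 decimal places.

joint[0] = (0.0000, 0.0000)  (base)
link 0: phi[0] = -90 = -90 deg
  cos(-90 deg) = 0.0000, sin(-90 deg) = -1.0000
  joint[1] = (0.0000, 0.0000) + 5.1 * (0.0000, -1.0000) = (0.0000 + 0.0000, 0.0000 + -5.1000) = (0.0000, -5.1000)
link 1: phi[1] = -90 + 135 = 45 deg
  cos(45 deg) = 0.7071, sin(45 deg) = 0.7071
  joint[2] = (0.0000, -5.1000) + 1.8 * (0.7071, 0.7071) = (0.0000 + 1.2728, -5.1000 + 1.2728) = (1.2728, -3.8272)
End effector: (1.2728, -3.8272)

Answer: 1.2728 -3.8272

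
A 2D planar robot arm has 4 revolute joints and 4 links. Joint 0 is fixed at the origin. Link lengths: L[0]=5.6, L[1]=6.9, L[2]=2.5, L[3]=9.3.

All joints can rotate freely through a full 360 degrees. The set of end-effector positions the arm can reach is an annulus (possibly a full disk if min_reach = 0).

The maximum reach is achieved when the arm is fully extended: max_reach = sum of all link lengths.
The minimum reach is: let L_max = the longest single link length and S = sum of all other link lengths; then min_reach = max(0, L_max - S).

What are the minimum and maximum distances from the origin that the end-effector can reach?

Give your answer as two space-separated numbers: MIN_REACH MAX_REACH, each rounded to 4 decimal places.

Answer: 0.0000 24.3000

Derivation:
Link lengths: [5.6, 6.9, 2.5, 9.3]
max_reach = 5.6 + 6.9 + 2.5 + 9.3 = 24.3
L_max = max([5.6, 6.9, 2.5, 9.3]) = 9.3
S (sum of others) = 24.3 - 9.3 = 15
min_reach = max(0, 9.3 - 15) = max(0, -5.7) = 0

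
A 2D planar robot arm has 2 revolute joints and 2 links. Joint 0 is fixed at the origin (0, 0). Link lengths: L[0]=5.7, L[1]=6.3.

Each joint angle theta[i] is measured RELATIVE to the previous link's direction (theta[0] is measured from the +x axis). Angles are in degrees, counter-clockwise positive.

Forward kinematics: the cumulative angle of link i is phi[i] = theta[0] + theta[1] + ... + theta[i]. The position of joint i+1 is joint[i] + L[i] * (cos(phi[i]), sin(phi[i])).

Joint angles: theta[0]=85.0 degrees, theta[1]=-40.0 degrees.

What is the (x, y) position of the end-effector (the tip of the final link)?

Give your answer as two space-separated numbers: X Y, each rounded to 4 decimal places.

joint[0] = (0.0000, 0.0000)  (base)
link 0: phi[0] = 85 = 85 deg
  cos(85 deg) = 0.0872, sin(85 deg) = 0.9962
  joint[1] = (0.0000, 0.0000) + 5.7 * (0.0872, 0.9962) = (0.0000 + 0.4968, 0.0000 + 5.6783) = (0.4968, 5.6783)
link 1: phi[1] = 85 + -40 = 45 deg
  cos(45 deg) = 0.7071, sin(45 deg) = 0.7071
  joint[2] = (0.4968, 5.6783) + 6.3 * (0.7071, 0.7071) = (0.4968 + 4.4548, 5.6783 + 4.4548) = (4.9516, 10.1331)
End effector: (4.9516, 10.1331)

Answer: 4.9516 10.1331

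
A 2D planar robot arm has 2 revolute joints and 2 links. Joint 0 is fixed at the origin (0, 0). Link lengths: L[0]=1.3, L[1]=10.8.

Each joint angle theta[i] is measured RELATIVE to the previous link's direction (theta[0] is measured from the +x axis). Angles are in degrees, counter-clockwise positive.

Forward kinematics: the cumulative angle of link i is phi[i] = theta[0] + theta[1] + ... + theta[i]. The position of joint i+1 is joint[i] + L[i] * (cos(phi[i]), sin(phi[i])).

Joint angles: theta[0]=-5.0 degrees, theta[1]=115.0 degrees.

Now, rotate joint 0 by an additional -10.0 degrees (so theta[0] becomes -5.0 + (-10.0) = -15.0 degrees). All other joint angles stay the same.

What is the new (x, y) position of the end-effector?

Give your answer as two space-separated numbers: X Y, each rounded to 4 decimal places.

Answer: -0.6197 10.2995

Derivation:
joint[0] = (0.0000, 0.0000)  (base)
link 0: phi[0] = -15 = -15 deg
  cos(-15 deg) = 0.9659, sin(-15 deg) = -0.2588
  joint[1] = (0.0000, 0.0000) + 1.3 * (0.9659, -0.2588) = (0.0000 + 1.2557, 0.0000 + -0.3365) = (1.2557, -0.3365)
link 1: phi[1] = -15 + 115 = 100 deg
  cos(100 deg) = -0.1736, sin(100 deg) = 0.9848
  joint[2] = (1.2557, -0.3365) + 10.8 * (-0.1736, 0.9848) = (1.2557 + -1.8754, -0.3365 + 10.6359) = (-0.6197, 10.2995)
End effector: (-0.6197, 10.2995)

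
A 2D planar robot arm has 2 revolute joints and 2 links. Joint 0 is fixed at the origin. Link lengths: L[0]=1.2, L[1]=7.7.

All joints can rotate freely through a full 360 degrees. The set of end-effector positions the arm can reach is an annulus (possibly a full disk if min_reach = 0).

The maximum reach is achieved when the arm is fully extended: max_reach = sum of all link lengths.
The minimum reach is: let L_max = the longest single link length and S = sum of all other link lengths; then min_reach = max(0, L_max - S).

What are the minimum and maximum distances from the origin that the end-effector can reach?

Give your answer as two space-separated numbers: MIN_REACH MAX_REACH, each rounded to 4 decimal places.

Answer: 6.5000 8.9000

Derivation:
Link lengths: [1.2, 7.7]
max_reach = 1.2 + 7.7 = 8.9
L_max = max([1.2, 7.7]) = 7.7
S (sum of others) = 8.9 - 7.7 = 1.2
min_reach = max(0, 7.7 - 1.2) = max(0, 6.5) = 6.5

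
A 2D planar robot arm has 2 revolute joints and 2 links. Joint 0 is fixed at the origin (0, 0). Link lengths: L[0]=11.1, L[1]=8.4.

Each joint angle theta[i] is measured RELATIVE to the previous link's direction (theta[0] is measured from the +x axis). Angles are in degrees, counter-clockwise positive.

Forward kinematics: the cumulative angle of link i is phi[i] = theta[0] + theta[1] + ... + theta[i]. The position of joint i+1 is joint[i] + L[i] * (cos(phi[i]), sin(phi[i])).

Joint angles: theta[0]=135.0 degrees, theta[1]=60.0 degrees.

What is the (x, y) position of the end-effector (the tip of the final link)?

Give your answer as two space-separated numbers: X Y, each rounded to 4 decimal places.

joint[0] = (0.0000, 0.0000)  (base)
link 0: phi[0] = 135 = 135 deg
  cos(135 deg) = -0.7071, sin(135 deg) = 0.7071
  joint[1] = (0.0000, 0.0000) + 11.1 * (-0.7071, 0.7071) = (0.0000 + -7.8489, 0.0000 + 7.8489) = (-7.8489, 7.8489)
link 1: phi[1] = 135 + 60 = 195 deg
  cos(195 deg) = -0.9659, sin(195 deg) = -0.2588
  joint[2] = (-7.8489, 7.8489) + 8.4 * (-0.9659, -0.2588) = (-7.8489 + -8.1138, 7.8489 + -2.1741) = (-15.9627, 5.6748)
End effector: (-15.9627, 5.6748)

Answer: -15.9627 5.6748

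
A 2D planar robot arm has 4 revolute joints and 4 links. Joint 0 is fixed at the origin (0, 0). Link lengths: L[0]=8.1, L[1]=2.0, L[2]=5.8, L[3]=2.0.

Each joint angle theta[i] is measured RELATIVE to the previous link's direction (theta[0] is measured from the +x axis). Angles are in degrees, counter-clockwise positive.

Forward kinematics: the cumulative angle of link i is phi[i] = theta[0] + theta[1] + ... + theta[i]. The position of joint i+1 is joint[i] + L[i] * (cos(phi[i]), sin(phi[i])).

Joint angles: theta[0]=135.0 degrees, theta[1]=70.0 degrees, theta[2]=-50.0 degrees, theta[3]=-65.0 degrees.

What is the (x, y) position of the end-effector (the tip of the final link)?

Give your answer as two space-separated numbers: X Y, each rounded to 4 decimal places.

Answer: -12.7968 9.3335

Derivation:
joint[0] = (0.0000, 0.0000)  (base)
link 0: phi[0] = 135 = 135 deg
  cos(135 deg) = -0.7071, sin(135 deg) = 0.7071
  joint[1] = (0.0000, 0.0000) + 8.1 * (-0.7071, 0.7071) = (0.0000 + -5.7276, 0.0000 + 5.7276) = (-5.7276, 5.7276)
link 1: phi[1] = 135 + 70 = 205 deg
  cos(205 deg) = -0.9063, sin(205 deg) = -0.4226
  joint[2] = (-5.7276, 5.7276) + 2 * (-0.9063, -0.4226) = (-5.7276 + -1.8126, 5.7276 + -0.8452) = (-7.5402, 4.8823)
link 2: phi[2] = 135 + 70 + -50 = 155 deg
  cos(155 deg) = -0.9063, sin(155 deg) = 0.4226
  joint[3] = (-7.5402, 4.8823) + 5.8 * (-0.9063, 0.4226) = (-7.5402 + -5.2566, 4.8823 + 2.4512) = (-12.7968, 7.3335)
link 3: phi[3] = 135 + 70 + -50 + -65 = 90 deg
  cos(90 deg) = 0.0000, sin(90 deg) = 1.0000
  joint[4] = (-12.7968, 7.3335) + 2 * (0.0000, 1.0000) = (-12.7968 + 0.0000, 7.3335 + 2.0000) = (-12.7968, 9.3335)
End effector: (-12.7968, 9.3335)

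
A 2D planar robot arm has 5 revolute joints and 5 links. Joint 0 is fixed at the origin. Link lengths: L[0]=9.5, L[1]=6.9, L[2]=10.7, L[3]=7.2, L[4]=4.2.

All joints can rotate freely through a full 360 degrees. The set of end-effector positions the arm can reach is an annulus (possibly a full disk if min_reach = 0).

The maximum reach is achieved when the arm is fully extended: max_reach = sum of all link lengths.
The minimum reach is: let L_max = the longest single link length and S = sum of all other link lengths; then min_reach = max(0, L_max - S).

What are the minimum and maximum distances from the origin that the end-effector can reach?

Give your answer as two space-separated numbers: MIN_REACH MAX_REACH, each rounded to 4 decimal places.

Answer: 0.0000 38.5000

Derivation:
Link lengths: [9.5, 6.9, 10.7, 7.2, 4.2]
max_reach = 9.5 + 6.9 + 10.7 + 7.2 + 4.2 = 38.5
L_max = max([9.5, 6.9, 10.7, 7.2, 4.2]) = 10.7
S (sum of others) = 38.5 - 10.7 = 27.8
min_reach = max(0, 10.7 - 27.8) = max(0, -17.1) = 0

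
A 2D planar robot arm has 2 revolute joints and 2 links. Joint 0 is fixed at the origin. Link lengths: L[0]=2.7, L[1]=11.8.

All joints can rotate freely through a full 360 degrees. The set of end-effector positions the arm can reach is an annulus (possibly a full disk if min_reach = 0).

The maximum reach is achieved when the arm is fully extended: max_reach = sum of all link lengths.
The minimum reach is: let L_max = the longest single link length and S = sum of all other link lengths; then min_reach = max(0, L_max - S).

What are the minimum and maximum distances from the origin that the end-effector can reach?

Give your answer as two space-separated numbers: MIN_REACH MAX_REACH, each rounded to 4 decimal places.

Link lengths: [2.7, 11.8]
max_reach = 2.7 + 11.8 = 14.5
L_max = max([2.7, 11.8]) = 11.8
S (sum of others) = 14.5 - 11.8 = 2.7
min_reach = max(0, 11.8 - 2.7) = max(0, 9.1) = 9.1

Answer: 9.1000 14.5000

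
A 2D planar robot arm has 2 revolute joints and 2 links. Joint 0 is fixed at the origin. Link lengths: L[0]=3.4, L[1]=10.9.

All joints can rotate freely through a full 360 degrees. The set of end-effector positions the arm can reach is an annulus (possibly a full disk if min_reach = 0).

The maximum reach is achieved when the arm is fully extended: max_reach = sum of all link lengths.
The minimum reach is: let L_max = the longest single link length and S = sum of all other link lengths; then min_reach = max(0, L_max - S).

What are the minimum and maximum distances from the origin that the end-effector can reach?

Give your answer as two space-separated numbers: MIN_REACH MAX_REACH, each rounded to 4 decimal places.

Link lengths: [3.4, 10.9]
max_reach = 3.4 + 10.9 = 14.3
L_max = max([3.4, 10.9]) = 10.9
S (sum of others) = 14.3 - 10.9 = 3.4
min_reach = max(0, 10.9 - 3.4) = max(0, 7.5) = 7.5

Answer: 7.5000 14.3000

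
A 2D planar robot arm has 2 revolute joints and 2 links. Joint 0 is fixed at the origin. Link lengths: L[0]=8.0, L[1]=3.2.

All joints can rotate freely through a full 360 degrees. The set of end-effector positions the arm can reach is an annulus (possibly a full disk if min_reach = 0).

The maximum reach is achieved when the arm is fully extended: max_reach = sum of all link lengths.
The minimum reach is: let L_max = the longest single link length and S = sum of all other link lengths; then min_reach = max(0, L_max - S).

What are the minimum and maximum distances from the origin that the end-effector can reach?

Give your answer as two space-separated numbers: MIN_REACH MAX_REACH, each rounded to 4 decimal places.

Answer: 4.8000 11.2000

Derivation:
Link lengths: [8.0, 3.2]
max_reach = 8 + 3.2 = 11.2
L_max = max([8.0, 3.2]) = 8
S (sum of others) = 11.2 - 8 = 3.2
min_reach = max(0, 8 - 3.2) = max(0, 4.8) = 4.8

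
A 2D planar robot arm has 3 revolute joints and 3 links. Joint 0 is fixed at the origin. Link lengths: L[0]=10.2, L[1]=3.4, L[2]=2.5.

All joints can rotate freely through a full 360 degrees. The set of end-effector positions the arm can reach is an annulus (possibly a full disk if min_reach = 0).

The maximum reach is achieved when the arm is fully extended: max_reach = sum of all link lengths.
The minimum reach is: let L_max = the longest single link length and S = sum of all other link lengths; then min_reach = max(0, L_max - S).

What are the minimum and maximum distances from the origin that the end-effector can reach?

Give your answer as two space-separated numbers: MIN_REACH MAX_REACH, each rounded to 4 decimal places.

Answer: 4.3000 16.1000

Derivation:
Link lengths: [10.2, 3.4, 2.5]
max_reach = 10.2 + 3.4 + 2.5 = 16.1
L_max = max([10.2, 3.4, 2.5]) = 10.2
S (sum of others) = 16.1 - 10.2 = 5.9
min_reach = max(0, 10.2 - 5.9) = max(0, 4.3) = 4.3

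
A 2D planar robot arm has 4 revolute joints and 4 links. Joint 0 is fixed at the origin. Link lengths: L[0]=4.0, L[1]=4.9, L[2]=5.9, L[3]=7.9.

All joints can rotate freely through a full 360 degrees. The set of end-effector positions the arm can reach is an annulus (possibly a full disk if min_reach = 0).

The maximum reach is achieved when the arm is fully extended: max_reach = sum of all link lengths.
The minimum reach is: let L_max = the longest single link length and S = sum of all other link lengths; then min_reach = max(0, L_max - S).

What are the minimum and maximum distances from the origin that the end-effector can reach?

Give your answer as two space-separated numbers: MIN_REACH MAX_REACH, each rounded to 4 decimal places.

Answer: 0.0000 22.7000

Derivation:
Link lengths: [4.0, 4.9, 5.9, 7.9]
max_reach = 4 + 4.9 + 5.9 + 7.9 = 22.7
L_max = max([4.0, 4.9, 5.9, 7.9]) = 7.9
S (sum of others) = 22.7 - 7.9 = 14.8
min_reach = max(0, 7.9 - 14.8) = max(0, -6.9) = 0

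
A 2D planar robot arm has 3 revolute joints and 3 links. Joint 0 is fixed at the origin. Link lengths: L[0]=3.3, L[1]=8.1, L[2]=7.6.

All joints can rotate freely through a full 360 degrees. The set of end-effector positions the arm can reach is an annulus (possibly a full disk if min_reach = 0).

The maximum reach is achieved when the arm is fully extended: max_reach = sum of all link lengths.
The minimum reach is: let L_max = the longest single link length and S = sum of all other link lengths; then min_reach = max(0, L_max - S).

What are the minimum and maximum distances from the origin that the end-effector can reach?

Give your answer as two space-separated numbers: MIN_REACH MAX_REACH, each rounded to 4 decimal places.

Link lengths: [3.3, 8.1, 7.6]
max_reach = 3.3 + 8.1 + 7.6 = 19
L_max = max([3.3, 8.1, 7.6]) = 8.1
S (sum of others) = 19 - 8.1 = 10.9
min_reach = max(0, 8.1 - 10.9) = max(0, -2.8) = 0

Answer: 0.0000 19.0000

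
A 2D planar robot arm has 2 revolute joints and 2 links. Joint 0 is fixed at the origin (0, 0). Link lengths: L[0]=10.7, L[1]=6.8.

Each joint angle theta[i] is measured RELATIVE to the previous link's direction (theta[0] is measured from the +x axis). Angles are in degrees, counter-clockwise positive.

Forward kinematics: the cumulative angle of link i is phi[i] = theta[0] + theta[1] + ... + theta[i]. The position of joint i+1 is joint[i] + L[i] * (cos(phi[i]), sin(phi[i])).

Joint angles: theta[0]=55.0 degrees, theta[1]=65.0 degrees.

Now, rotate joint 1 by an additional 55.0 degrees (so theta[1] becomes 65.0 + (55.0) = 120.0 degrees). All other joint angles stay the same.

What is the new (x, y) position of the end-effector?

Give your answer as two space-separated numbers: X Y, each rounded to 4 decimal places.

Answer: -0.6369 9.3576

Derivation:
joint[0] = (0.0000, 0.0000)  (base)
link 0: phi[0] = 55 = 55 deg
  cos(55 deg) = 0.5736, sin(55 deg) = 0.8192
  joint[1] = (0.0000, 0.0000) + 10.7 * (0.5736, 0.8192) = (0.0000 + 6.1373, 0.0000 + 8.7649) = (6.1373, 8.7649)
link 1: phi[1] = 55 + 120 = 175 deg
  cos(175 deg) = -0.9962, sin(175 deg) = 0.0872
  joint[2] = (6.1373, 8.7649) + 6.8 * (-0.9962, 0.0872) = (6.1373 + -6.7741, 8.7649 + 0.5927) = (-0.6369, 9.3576)
End effector: (-0.6369, 9.3576)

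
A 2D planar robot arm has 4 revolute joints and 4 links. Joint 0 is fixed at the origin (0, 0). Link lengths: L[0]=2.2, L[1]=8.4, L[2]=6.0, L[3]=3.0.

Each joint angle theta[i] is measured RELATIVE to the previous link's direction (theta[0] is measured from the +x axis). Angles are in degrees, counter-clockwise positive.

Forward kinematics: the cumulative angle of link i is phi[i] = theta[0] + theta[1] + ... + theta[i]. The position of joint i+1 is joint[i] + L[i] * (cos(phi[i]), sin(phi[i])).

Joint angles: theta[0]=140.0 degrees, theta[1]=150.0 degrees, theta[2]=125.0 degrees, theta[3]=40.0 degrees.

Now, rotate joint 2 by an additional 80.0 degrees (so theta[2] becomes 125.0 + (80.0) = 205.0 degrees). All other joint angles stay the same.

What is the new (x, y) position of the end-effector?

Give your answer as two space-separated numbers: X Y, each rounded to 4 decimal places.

Answer: -6.0436 -1.9752

Derivation:
joint[0] = (0.0000, 0.0000)  (base)
link 0: phi[0] = 140 = 140 deg
  cos(140 deg) = -0.7660, sin(140 deg) = 0.6428
  joint[1] = (0.0000, 0.0000) + 2.2 * (-0.7660, 0.6428) = (0.0000 + -1.6853, 0.0000 + 1.4141) = (-1.6853, 1.4141)
link 1: phi[1] = 140 + 150 = 290 deg
  cos(290 deg) = 0.3420, sin(290 deg) = -0.9397
  joint[2] = (-1.6853, 1.4141) + 8.4 * (0.3420, -0.9397) = (-1.6853 + 2.8730, 1.4141 + -7.8934) = (1.1877, -6.4793)
link 2: phi[2] = 140 + 150 + 205 = 495 deg
  cos(495 deg) = -0.7071, sin(495 deg) = 0.7071
  joint[3] = (1.1877, -6.4793) + 6 * (-0.7071, 0.7071) = (1.1877 + -4.2426, -6.4793 + 4.2426) = (-3.0550, -2.2366)
link 3: phi[3] = 140 + 150 + 205 + 40 = 535 deg
  cos(535 deg) = -0.9962, sin(535 deg) = 0.0872
  joint[4] = (-3.0550, -2.2366) + 3 * (-0.9962, 0.0872) = (-3.0550 + -2.9886, -2.2366 + 0.2615) = (-6.0436, -1.9752)
End effector: (-6.0436, -1.9752)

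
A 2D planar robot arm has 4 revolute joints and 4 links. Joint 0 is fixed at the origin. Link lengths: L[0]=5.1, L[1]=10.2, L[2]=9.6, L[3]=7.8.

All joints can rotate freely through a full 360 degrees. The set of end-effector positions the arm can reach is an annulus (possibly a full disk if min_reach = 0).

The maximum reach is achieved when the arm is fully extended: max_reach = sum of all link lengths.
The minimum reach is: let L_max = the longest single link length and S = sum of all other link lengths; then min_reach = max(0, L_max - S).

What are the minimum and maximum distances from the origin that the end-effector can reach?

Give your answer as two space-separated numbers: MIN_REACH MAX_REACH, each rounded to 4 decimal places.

Answer: 0.0000 32.7000

Derivation:
Link lengths: [5.1, 10.2, 9.6, 7.8]
max_reach = 5.1 + 10.2 + 9.6 + 7.8 = 32.7
L_max = max([5.1, 10.2, 9.6, 7.8]) = 10.2
S (sum of others) = 32.7 - 10.2 = 22.5
min_reach = max(0, 10.2 - 22.5) = max(0, -12.3) = 0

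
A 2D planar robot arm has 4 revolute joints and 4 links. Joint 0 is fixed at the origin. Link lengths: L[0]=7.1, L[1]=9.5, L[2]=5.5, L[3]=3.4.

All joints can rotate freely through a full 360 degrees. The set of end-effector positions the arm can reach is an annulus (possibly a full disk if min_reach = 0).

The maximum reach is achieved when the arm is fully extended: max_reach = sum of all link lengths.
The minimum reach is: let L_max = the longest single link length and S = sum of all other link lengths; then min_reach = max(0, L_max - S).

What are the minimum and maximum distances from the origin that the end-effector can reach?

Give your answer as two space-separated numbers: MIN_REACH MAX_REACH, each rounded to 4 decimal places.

Answer: 0.0000 25.5000

Derivation:
Link lengths: [7.1, 9.5, 5.5, 3.4]
max_reach = 7.1 + 9.5 + 5.5 + 3.4 = 25.5
L_max = max([7.1, 9.5, 5.5, 3.4]) = 9.5
S (sum of others) = 25.5 - 9.5 = 16
min_reach = max(0, 9.5 - 16) = max(0, -6.5) = 0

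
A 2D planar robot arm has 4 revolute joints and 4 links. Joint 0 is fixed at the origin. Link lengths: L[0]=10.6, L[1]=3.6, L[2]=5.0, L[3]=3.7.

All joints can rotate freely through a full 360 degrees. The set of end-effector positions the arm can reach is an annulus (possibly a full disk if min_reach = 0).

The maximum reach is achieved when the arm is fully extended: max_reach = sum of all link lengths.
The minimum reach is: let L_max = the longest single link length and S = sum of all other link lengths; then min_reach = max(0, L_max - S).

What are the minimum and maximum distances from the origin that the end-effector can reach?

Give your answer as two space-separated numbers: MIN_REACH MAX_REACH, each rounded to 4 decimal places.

Link lengths: [10.6, 3.6, 5.0, 3.7]
max_reach = 10.6 + 3.6 + 5 + 3.7 = 22.9
L_max = max([10.6, 3.6, 5.0, 3.7]) = 10.6
S (sum of others) = 22.9 - 10.6 = 12.3
min_reach = max(0, 10.6 - 12.3) = max(0, -1.7) = 0

Answer: 0.0000 22.9000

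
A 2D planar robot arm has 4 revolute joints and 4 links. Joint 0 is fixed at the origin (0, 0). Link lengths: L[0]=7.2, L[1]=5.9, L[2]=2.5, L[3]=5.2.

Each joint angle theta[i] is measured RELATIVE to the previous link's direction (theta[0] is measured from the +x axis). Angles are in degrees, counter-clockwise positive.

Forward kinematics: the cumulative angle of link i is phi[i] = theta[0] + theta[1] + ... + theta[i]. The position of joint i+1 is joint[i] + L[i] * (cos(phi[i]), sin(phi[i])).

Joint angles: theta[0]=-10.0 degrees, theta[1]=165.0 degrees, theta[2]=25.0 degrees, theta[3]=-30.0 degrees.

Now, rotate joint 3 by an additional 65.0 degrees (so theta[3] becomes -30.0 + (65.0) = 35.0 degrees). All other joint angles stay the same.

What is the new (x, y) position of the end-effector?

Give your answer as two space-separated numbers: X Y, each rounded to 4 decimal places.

joint[0] = (0.0000, 0.0000)  (base)
link 0: phi[0] = -10 = -10 deg
  cos(-10 deg) = 0.9848, sin(-10 deg) = -0.1736
  joint[1] = (0.0000, 0.0000) + 7.2 * (0.9848, -0.1736) = (0.0000 + 7.0906, 0.0000 + -1.2503) = (7.0906, -1.2503)
link 1: phi[1] = -10 + 165 = 155 deg
  cos(155 deg) = -0.9063, sin(155 deg) = 0.4226
  joint[2] = (7.0906, -1.2503) + 5.9 * (-0.9063, 0.4226) = (7.0906 + -5.3472, -1.2503 + 2.4934) = (1.7434, 1.2432)
link 2: phi[2] = -10 + 165 + 25 = 180 deg
  cos(180 deg) = -1.0000, sin(180 deg) = 0.0000
  joint[3] = (1.7434, 1.2432) + 2.5 * (-1.0000, 0.0000) = (1.7434 + -2.5000, 1.2432 + 0.0000) = (-0.7566, 1.2432)
link 3: phi[3] = -10 + 165 + 25 + 35 = 215 deg
  cos(215 deg) = -0.8192, sin(215 deg) = -0.5736
  joint[4] = (-0.7566, 1.2432) + 5.2 * (-0.8192, -0.5736) = (-0.7566 + -4.2596, 1.2432 + -2.9826) = (-5.0162, -1.7394)
End effector: (-5.0162, -1.7394)

Answer: -5.0162 -1.7394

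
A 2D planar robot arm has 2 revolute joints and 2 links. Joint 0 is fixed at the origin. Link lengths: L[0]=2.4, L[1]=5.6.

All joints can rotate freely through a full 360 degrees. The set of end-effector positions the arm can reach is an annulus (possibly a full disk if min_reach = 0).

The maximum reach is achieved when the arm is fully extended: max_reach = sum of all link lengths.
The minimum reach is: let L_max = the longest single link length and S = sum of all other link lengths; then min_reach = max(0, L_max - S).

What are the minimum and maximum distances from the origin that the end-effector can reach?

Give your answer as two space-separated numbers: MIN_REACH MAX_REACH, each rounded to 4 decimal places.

Answer: 3.2000 8.0000

Derivation:
Link lengths: [2.4, 5.6]
max_reach = 2.4 + 5.6 = 8
L_max = max([2.4, 5.6]) = 5.6
S (sum of others) = 8 - 5.6 = 2.4
min_reach = max(0, 5.6 - 2.4) = max(0, 3.2) = 3.2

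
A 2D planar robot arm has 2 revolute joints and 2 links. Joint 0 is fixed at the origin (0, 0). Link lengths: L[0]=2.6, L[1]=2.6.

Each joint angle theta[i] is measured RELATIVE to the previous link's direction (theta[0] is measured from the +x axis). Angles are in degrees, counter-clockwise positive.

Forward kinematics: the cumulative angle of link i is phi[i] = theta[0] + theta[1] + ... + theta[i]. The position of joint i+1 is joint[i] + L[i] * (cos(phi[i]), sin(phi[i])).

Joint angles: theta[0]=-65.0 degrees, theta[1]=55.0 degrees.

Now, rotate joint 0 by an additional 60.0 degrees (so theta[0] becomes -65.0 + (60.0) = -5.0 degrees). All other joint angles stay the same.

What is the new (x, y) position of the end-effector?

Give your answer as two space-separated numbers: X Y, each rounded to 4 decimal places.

Answer: 4.2614 1.7651

Derivation:
joint[0] = (0.0000, 0.0000)  (base)
link 0: phi[0] = -5 = -5 deg
  cos(-5 deg) = 0.9962, sin(-5 deg) = -0.0872
  joint[1] = (0.0000, 0.0000) + 2.6 * (0.9962, -0.0872) = (0.0000 + 2.5901, 0.0000 + -0.2266) = (2.5901, -0.2266)
link 1: phi[1] = -5 + 55 = 50 deg
  cos(50 deg) = 0.6428, sin(50 deg) = 0.7660
  joint[2] = (2.5901, -0.2266) + 2.6 * (0.6428, 0.7660) = (2.5901 + 1.6712, -0.2266 + 1.9917) = (4.2614, 1.7651)
End effector: (4.2614, 1.7651)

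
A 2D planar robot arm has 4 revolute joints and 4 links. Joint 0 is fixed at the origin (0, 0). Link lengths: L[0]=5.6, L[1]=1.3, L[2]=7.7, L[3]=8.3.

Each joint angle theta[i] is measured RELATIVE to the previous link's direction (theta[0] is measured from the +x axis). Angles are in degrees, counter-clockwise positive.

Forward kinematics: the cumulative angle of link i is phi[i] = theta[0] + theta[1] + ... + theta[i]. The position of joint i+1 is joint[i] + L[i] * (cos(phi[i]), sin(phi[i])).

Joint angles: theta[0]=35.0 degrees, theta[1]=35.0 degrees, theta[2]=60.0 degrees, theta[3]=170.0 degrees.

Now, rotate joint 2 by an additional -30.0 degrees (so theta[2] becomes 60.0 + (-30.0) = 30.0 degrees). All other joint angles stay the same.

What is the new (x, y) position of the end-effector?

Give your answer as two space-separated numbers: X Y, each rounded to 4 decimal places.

joint[0] = (0.0000, 0.0000)  (base)
link 0: phi[0] = 35 = 35 deg
  cos(35 deg) = 0.8192, sin(35 deg) = 0.5736
  joint[1] = (0.0000, 0.0000) + 5.6 * (0.8192, 0.5736) = (0.0000 + 4.5873, 0.0000 + 3.2120) = (4.5873, 3.2120)
link 1: phi[1] = 35 + 35 = 70 deg
  cos(70 deg) = 0.3420, sin(70 deg) = 0.9397
  joint[2] = (4.5873, 3.2120) + 1.3 * (0.3420, 0.9397) = (4.5873 + 0.4446, 3.2120 + 1.2216) = (5.0319, 4.4336)
link 2: phi[2] = 35 + 35 + 30 = 100 deg
  cos(100 deg) = -0.1736, sin(100 deg) = 0.9848
  joint[3] = (5.0319, 4.4336) + 7.7 * (-0.1736, 0.9848) = (5.0319 + -1.3371, 4.4336 + 7.5830) = (3.6948, 12.0166)
link 3: phi[3] = 35 + 35 + 30 + 170 = 270 deg
  cos(270 deg) = -0.0000, sin(270 deg) = -1.0000
  joint[4] = (3.6948, 12.0166) + 8.3 * (-0.0000, -1.0000) = (3.6948 + -0.0000, 12.0166 + -8.3000) = (3.6948, 3.7166)
End effector: (3.6948, 3.7166)

Answer: 3.6948 3.7166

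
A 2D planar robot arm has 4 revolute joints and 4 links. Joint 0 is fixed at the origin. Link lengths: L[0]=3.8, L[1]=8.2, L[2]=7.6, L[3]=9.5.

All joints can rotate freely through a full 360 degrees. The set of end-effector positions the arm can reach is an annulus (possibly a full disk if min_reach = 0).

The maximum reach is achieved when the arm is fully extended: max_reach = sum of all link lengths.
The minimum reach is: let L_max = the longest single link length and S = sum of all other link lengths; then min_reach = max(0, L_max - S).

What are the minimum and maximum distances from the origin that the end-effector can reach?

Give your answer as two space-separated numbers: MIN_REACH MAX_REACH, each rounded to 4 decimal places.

Link lengths: [3.8, 8.2, 7.6, 9.5]
max_reach = 3.8 + 8.2 + 7.6 + 9.5 = 29.1
L_max = max([3.8, 8.2, 7.6, 9.5]) = 9.5
S (sum of others) = 29.1 - 9.5 = 19.6
min_reach = max(0, 9.5 - 19.6) = max(0, -10.1) = 0

Answer: 0.0000 29.1000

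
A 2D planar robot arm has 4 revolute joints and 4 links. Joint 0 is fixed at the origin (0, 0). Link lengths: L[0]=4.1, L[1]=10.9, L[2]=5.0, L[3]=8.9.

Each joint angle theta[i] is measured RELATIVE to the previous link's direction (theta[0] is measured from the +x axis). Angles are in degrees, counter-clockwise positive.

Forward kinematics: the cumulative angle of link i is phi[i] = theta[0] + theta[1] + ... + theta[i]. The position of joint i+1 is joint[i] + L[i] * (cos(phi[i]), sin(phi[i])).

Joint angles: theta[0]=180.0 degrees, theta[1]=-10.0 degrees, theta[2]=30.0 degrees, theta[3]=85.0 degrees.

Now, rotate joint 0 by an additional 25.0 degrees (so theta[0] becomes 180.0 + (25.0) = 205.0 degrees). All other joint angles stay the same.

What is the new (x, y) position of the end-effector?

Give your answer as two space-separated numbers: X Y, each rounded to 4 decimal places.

Answer: -12.0592 -14.9072

Derivation:
joint[0] = (0.0000, 0.0000)  (base)
link 0: phi[0] = 205 = 205 deg
  cos(205 deg) = -0.9063, sin(205 deg) = -0.4226
  joint[1] = (0.0000, 0.0000) + 4.1 * (-0.9063, -0.4226) = (0.0000 + -3.7159, 0.0000 + -1.7327) = (-3.7159, -1.7327)
link 1: phi[1] = 205 + -10 = 195 deg
  cos(195 deg) = -0.9659, sin(195 deg) = -0.2588
  joint[2] = (-3.7159, -1.7327) + 10.9 * (-0.9659, -0.2588) = (-3.7159 + -10.5286, -1.7327 + -2.8211) = (-14.2445, -4.5539)
link 2: phi[2] = 205 + -10 + 30 = 225 deg
  cos(225 deg) = -0.7071, sin(225 deg) = -0.7071
  joint[3] = (-14.2445, -4.5539) + 5 * (-0.7071, -0.7071) = (-14.2445 + -3.5355, -4.5539 + -3.5355) = (-17.7800, -8.0894)
link 3: phi[3] = 205 + -10 + 30 + 85 = 310 deg
  cos(310 deg) = 0.6428, sin(310 deg) = -0.7660
  joint[4] = (-17.7800, -8.0894) + 8.9 * (0.6428, -0.7660) = (-17.7800 + 5.7208, -8.0894 + -6.8178) = (-12.0592, -14.9072)
End effector: (-12.0592, -14.9072)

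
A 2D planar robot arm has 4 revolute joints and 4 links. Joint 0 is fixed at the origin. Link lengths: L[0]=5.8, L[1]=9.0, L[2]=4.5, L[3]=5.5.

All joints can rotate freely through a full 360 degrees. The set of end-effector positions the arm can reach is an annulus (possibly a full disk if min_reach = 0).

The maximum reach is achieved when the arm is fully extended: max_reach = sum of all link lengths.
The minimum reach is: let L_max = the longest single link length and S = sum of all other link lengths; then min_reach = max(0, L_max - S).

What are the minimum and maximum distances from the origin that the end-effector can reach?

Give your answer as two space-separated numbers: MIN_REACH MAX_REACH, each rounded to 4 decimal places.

Link lengths: [5.8, 9.0, 4.5, 5.5]
max_reach = 5.8 + 9 + 4.5 + 5.5 = 24.8
L_max = max([5.8, 9.0, 4.5, 5.5]) = 9
S (sum of others) = 24.8 - 9 = 15.8
min_reach = max(0, 9 - 15.8) = max(0, -6.8) = 0

Answer: 0.0000 24.8000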